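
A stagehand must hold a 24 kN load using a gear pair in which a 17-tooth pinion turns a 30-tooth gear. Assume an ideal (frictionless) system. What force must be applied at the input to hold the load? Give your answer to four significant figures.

13.60 kN

Gear pair MA = 30/17 = 1.7647.
Effort = load / MA = 24 / 1.7647 = 13.6 kN.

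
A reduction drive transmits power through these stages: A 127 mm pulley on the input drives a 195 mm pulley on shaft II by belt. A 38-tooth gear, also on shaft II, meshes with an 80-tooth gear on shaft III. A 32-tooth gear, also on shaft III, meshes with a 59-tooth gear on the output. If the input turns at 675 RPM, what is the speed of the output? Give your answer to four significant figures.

the input → shaft II (belt, 195/127): 675 ÷ 1.5354 = 439.62 RPM
shaft II → shaft III (gear mesh, 80/38): 439.62 ÷ 2.1053 = 208.82 RPM
shaft III → the output (gear mesh, 59/32): 208.82 ÷ 1.8438 = 113.26 RPM

113.3 RPM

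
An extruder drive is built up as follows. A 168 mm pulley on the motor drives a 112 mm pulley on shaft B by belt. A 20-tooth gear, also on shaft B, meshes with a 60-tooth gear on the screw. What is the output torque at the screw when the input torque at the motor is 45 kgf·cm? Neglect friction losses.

Belt: ratio = 112/168 = 0.66667; torque at shaft B = 45 × 0.66667 = 30 kgf·cm.
Gear mesh: ratio = 60/20 = 3; torque at the screw = 30 × 3 = 90 kgf·cm.

90 kgf·cm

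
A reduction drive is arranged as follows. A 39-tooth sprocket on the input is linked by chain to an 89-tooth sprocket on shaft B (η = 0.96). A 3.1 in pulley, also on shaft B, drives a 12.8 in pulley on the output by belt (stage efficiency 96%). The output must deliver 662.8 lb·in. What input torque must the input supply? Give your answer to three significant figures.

Overall ratio R = 2.2821 × 4.129 = 9.4227; overall efficiency η = 0.96 × 0.96 = 0.9216.
Input torque = output torque / (R × η) = 662.8 / (9.4227 × 0.9216) = 76.325 lb·in.

76.3 lb·in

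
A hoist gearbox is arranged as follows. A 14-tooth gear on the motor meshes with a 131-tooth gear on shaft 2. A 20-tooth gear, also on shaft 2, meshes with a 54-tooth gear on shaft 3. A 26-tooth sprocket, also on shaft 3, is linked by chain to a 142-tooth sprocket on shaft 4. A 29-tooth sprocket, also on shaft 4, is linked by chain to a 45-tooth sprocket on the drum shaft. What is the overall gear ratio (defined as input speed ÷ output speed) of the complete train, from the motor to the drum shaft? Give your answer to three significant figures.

214

Each stage contributes driven/driver: gear mesh 131/14 = 9.3571, gear mesh 54/20 = 2.7, chain 142/26 = 5.4615, chain 45/29 = 1.5517.
Overall: 9.3571 × 2.7 × 5.4615 × 1.5517 = 214.11.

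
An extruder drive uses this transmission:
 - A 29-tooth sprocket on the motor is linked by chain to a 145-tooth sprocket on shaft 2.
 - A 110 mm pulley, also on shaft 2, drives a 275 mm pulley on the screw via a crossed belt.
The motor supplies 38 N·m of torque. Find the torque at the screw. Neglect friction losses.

475 N·m

chain 145/29 = 5 → τ = 38·5 = 190 N·m
belt 275/110 = 2.5 → τ = 190·2.5 = 475 N·m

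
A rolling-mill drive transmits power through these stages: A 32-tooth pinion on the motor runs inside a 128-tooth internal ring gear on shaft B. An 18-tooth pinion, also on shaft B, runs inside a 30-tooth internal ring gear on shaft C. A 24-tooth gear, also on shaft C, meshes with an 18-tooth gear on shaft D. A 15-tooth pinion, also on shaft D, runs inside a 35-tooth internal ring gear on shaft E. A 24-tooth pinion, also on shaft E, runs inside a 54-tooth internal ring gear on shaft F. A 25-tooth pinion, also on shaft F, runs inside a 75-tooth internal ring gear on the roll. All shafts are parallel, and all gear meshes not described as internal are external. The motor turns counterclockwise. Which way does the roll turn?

clockwise

the motor → shaft B: internal mesh, same direction → CCW.
shaft B → shaft C: internal mesh, same direction → CCW.
shaft C → shaft D: external mesh, 1 reversal → CW.
shaft D → shaft E: internal mesh, same direction → CW.
shaft E → shaft F: internal mesh, same direction → CW.
shaft F → the roll: internal mesh, same direction → CW.
1 reversal in total — an odd number — so the roll turns opposite to the motor.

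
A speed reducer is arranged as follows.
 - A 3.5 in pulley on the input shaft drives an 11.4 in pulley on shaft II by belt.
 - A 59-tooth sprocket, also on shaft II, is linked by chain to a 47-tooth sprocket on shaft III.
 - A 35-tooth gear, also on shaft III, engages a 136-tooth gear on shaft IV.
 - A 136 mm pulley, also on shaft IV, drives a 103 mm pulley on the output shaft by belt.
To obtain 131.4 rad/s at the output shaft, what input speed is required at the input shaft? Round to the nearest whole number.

Overall ratio R = 3.2571 × 0.79661 × 3.8857 × 0.75735 = 7.6358.
Required input speed = output speed × R = 131.4 × 7.6358 = 1003.3 rad/s.

1003 rad/s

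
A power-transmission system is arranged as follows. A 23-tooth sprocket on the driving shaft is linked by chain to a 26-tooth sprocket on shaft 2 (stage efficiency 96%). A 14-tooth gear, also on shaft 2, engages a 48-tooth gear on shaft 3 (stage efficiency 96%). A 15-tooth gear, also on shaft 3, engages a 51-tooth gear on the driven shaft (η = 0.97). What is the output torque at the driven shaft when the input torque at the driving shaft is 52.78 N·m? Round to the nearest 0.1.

chain 26/23 = 1.1304 → τ = 52.78·1.1304·0.96 = 57.278 N·m
gear mesh 48/14 = 3.4286 → τ = 57.278·3.4286·0.96 = 188.53 N·m
gear mesh 51/15 = 3.4 → τ = 188.53·3.4·0.97 = 621.76 N·m

621.8 N·m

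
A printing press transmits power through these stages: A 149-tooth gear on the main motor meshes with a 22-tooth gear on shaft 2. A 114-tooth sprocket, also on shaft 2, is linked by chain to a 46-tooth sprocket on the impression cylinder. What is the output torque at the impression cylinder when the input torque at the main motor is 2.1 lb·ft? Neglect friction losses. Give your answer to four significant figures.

0.1251 lb·ft

gear mesh 22/149 = 0.14765 → τ = 2.1·0.14765 = 0.31007 lb·ft
chain 46/114 = 0.40351 → τ = 0.31007·0.40351 = 0.12511 lb·ft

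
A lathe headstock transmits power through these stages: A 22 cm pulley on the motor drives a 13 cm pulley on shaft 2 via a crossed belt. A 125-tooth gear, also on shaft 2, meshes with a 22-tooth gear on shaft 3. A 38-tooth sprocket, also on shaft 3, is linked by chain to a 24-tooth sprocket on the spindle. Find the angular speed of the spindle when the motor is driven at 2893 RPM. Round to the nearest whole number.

44044 RPM

the motor → shaft 2 (belt, 13/22): 2893 ÷ 0.59091 = 4895.8 RPM
shaft 2 → shaft 3 (gear mesh, 22/125): 4895.8 ÷ 0.176 = 27817 RPM
shaft 3 → the spindle (chain, 24/38): 27817 ÷ 0.63158 = 44044 RPM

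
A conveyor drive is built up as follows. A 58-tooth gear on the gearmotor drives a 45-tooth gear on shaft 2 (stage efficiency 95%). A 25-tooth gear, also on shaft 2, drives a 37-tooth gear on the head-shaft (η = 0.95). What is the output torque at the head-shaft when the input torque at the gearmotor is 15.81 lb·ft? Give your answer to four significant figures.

Gear mesh: ratio = 45/58 = 0.77586; torque at shaft 2 = 15.81 × 0.77586 × 0.95 = 11.653 lb·ft.
Gear mesh: ratio = 37/25 = 1.48; torque at the head-shaft = 11.653 × 1.48 × 0.95 = 16.384 lb·ft.

16.38 lb·ft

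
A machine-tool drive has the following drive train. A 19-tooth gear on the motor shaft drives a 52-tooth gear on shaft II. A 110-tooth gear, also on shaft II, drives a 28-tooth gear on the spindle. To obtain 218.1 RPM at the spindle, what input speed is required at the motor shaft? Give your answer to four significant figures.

Overall ratio R = 2.7368 × 0.25455 = 0.69665.
Required input speed = output speed × R = 218.1 × 0.69665 = 151.94 RPM.

151.9 RPM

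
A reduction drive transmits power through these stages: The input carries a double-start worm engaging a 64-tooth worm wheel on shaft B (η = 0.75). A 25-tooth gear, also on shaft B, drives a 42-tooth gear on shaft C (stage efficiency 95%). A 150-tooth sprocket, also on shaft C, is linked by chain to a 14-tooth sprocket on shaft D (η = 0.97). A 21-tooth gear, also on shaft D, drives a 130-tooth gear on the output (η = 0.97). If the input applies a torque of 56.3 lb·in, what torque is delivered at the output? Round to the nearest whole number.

1172 lb·in

worm 64/2 = 32 → τ = 56.3·32·0.75 = 1351.2 lb·in
gear mesh 42/25 = 1.68 → τ = 1351.2·1.68·0.95 = 2156.5 lb·in
chain 14/150 = 0.093333 → τ = 2156.5·0.093333·0.97 = 195.24 lb·in
gear mesh 130/21 = 6.1905 → τ = 195.24·6.1905·0.97 = 1172.3 lb·in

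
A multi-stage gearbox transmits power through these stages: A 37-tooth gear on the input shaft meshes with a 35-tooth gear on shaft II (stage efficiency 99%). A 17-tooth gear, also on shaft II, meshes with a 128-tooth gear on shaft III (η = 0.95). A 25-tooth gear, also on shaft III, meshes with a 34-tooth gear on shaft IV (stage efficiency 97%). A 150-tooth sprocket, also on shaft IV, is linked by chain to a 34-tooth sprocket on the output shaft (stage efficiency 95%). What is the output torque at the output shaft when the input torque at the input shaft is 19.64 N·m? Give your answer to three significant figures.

37.4 N·m

gear mesh 35/37 = 0.94595 → τ = 19.64·0.94595·0.99 = 18.393 N·m
gear mesh 128/17 = 7.5294 → τ = 18.393·7.5294·0.95 = 131.56 N·m
gear mesh 34/25 = 1.36 → τ = 131.56·1.36·0.97 = 173.56 N·m
chain 34/150 = 0.22667 → τ = 173.56·0.22667·0.95 = 37.372 N·m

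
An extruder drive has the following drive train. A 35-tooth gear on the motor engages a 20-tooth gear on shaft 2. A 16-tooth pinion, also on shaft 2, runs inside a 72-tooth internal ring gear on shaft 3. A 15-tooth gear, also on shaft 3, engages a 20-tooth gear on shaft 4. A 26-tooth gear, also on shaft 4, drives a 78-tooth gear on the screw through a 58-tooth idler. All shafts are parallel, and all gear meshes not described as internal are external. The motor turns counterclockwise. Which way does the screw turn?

the motor → shaft 2: external mesh, 1 reversal → CW.
shaft 2 → shaft 3: internal mesh, same direction → CW.
shaft 3 → shaft 4: external mesh, 1 reversal → CCW.
shaft 4 → the screw: driver → idler → driven is 2 external meshes, 2 reversals → CCW.
4 reversals in total — an even number — so the screw turns the same way as the motor.

counterclockwise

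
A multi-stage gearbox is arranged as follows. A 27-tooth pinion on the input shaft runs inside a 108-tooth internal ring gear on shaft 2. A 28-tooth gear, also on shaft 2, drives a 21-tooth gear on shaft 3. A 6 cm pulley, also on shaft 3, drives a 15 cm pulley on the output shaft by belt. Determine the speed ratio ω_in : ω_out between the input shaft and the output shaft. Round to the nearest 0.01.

7.50

Each stage contributes driven/driver: internal gear 108/27 = 4, gear mesh 21/28 = 0.75, belt 15/6 = 2.5.
Overall: 4 × 0.75 × 2.5 = 7.5.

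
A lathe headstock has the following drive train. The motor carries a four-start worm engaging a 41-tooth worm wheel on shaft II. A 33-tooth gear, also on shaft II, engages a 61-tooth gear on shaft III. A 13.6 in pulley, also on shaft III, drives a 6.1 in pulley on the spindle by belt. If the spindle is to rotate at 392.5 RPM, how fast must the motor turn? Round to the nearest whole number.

Overall ratio R = 10.25 × 1.8485 × 0.44853 = 8.4983.
Required input speed = output speed × R = 392.5 × 8.4983 = 3335.6 RPM.

3336 RPM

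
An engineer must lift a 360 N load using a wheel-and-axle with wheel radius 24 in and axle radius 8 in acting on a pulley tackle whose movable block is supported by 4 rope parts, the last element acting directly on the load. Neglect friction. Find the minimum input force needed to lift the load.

Wheel-and-axle MA = R/r = 24/8 = 3.
Block-and-tackle MA = number of supporting rope parts = 4.
Combined ideal MA = 3 × 4 = 12.
Effort = load / MA = 360 / 12 = 30 N.

30 N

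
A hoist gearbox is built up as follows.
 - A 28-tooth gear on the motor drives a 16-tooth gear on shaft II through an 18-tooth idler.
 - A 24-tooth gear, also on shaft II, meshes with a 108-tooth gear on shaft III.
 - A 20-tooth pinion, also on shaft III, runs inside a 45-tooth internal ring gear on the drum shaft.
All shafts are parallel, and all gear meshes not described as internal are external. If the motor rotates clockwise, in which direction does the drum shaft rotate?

anticlockwise

the motor → shaft II: driver → idler → driven is 2 external meshes, 2 reversals → CW.
shaft II → shaft III: external mesh, 1 reversal → CCW.
shaft III → the drum shaft: internal mesh, same direction → CCW.
3 reversals in total — an odd number — so the drum shaft turns opposite to the motor.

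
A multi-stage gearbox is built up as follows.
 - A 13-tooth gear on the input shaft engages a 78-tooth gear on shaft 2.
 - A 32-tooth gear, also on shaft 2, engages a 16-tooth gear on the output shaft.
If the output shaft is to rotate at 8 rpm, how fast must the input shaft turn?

24 rpm

Overall ratio R = 6 × 0.5 = 3.
Required input speed = output speed × R = 8 × 3 = 24 rpm.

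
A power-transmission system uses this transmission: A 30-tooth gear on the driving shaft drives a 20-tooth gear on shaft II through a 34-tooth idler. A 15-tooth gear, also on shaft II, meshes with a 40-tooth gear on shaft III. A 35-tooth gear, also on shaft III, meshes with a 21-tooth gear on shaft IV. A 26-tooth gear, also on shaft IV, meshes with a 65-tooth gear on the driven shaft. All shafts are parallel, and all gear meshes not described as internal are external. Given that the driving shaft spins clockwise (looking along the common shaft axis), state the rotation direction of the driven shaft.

the driving shaft → shaft II: driver → idler → driven is 2 external meshes, 2 reversals → CW.
shaft II → shaft III: external mesh, 1 reversal → CCW.
shaft III → shaft IV: external mesh, 1 reversal → CW.
shaft IV → the driven shaft: external mesh, 1 reversal → CCW.
5 reversals in total — an odd number — so the driven shaft turns opposite to the driving shaft.

counterclockwise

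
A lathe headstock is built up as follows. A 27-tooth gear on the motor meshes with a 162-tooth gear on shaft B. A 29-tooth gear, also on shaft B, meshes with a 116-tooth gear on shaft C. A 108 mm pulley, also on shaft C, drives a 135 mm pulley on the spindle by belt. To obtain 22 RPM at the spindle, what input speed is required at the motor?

Overall ratio R = 6 × 4 × 1.25 = 30.
Required input speed = output speed × R = 22 × 30 = 660 RPM.

660 RPM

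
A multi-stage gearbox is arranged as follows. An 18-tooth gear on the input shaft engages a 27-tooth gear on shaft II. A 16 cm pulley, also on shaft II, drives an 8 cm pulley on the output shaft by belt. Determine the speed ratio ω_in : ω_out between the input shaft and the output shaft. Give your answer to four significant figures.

0.7500

Each stage contributes driven/driver: gear mesh 27/18 = 1.5, belt 8/16 = 0.5.
Overall: 1.5 × 0.5 = 0.75.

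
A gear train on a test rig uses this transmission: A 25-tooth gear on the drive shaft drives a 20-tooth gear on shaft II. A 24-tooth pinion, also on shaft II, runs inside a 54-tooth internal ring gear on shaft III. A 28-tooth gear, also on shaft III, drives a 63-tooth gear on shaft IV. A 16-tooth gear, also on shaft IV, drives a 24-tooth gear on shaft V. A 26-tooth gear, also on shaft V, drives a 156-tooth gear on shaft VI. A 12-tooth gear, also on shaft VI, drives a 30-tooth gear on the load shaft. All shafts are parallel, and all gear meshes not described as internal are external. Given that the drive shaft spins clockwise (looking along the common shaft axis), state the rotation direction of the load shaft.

counterclockwise

the drive shaft → shaft II: external mesh, 1 reversal → CCW.
shaft II → shaft III: internal mesh, same direction → CCW.
shaft III → shaft IV: external mesh, 1 reversal → CW.
shaft IV → shaft V: external mesh, 1 reversal → CCW.
shaft V → shaft VI: external mesh, 1 reversal → CW.
shaft VI → the load shaft: external mesh, 1 reversal → CCW.
5 reversals in total — an odd number — so the load shaft turns opposite to the drive shaft.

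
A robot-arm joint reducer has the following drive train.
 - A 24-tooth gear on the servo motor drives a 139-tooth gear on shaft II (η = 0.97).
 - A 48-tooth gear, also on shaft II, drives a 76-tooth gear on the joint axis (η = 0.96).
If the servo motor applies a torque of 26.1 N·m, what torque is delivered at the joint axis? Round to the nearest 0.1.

222.9 N·m

gear mesh 139/24 = 5.7917 → τ = 26.1·5.7917·0.97 = 146.63 N·m
gear mesh 76/48 = 1.5833 → τ = 146.63·1.5833·0.96 = 222.87 N·m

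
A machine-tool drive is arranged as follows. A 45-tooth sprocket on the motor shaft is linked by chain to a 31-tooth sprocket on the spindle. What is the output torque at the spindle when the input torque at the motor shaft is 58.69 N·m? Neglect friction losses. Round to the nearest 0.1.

After the chain (31/45): 58.69 × 0.68889 = 40.431 N·m

40.4 N·m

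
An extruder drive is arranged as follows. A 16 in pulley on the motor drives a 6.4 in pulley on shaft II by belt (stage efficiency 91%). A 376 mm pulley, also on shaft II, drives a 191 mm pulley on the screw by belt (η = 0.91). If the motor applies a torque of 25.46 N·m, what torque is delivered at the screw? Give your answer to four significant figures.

4.284 N·m

Belt: ratio = 6.4/16 = 0.4; torque at shaft II = 25.46 × 0.4 × 0.91 = 9.2674 N·m.
Belt: ratio = 191/376 = 0.50798; torque at the screw = 9.2674 × 0.50798 × 0.91 = 4.284 N·m.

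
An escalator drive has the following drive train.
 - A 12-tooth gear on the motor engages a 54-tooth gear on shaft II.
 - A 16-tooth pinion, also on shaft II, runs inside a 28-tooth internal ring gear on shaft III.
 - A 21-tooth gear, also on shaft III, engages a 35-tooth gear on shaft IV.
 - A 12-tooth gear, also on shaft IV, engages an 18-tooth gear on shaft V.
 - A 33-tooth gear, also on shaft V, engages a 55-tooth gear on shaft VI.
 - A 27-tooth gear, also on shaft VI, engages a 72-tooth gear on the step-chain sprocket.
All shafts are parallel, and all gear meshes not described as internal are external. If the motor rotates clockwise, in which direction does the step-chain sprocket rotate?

counterclockwise

the motor → shaft II: external mesh, 1 reversal → CCW.
shaft II → shaft III: internal mesh, same direction → CCW.
shaft III → shaft IV: external mesh, 1 reversal → CW.
shaft IV → shaft V: external mesh, 1 reversal → CCW.
shaft V → shaft VI: external mesh, 1 reversal → CW.
shaft VI → the step-chain sprocket: external mesh, 1 reversal → CCW.
5 reversals in total — an odd number — so the step-chain sprocket turns opposite to the motor.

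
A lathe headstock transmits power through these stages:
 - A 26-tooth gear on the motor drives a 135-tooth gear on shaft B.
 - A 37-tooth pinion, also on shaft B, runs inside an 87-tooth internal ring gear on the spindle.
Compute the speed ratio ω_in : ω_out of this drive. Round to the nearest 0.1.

12.2

Each stage contributes driven/driver: gear mesh 135/26 = 5.1923, internal gear 87/37 = 2.3514.
Overall: 5.1923 × 2.3514 = 12.209.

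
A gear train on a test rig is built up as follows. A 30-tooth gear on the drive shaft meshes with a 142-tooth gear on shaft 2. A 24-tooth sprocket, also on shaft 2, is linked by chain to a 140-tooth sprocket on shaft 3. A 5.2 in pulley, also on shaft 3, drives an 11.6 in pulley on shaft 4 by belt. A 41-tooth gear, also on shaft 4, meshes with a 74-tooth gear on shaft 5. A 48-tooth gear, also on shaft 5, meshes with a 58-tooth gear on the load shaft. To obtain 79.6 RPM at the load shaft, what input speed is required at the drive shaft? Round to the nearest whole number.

10693 RPM

Overall ratio R = 4.7333 × 5.8333 × 2.2308 × 1.8049 × 1.2083 = 134.33.
Required input speed = output speed × R = 79.6 × 134.33 = 10693 RPM.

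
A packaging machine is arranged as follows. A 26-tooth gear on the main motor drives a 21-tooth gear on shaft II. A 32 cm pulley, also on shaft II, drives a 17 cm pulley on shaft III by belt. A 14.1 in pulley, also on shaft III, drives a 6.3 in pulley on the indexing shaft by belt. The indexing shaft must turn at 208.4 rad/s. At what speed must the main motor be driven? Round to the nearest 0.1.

Overall ratio R = 0.80769 × 0.53125 × 0.44681 = 0.19172.
Required input speed = output speed × R = 208.4 × 0.19172 = 39.954 rad/s.

40.0 rad/s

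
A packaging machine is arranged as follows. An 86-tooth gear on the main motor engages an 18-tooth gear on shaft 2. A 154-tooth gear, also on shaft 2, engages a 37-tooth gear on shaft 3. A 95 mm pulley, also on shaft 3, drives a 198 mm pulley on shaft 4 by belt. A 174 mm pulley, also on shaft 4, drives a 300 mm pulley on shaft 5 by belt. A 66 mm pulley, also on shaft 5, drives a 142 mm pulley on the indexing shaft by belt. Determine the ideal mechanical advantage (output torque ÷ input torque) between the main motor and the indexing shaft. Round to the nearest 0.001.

0.389

Each stage contributes driven/driver: gear mesh 18/86 = 0.2093, gear mesh 37/154 = 0.24026, belt 198/95 = 2.0842, belt 300/174 = 1.7241, belt 142/66 = 2.1515.
Overall: 0.2093 × 0.24026 × 2.0842 × 1.7241 × 2.1515 = 0.38879.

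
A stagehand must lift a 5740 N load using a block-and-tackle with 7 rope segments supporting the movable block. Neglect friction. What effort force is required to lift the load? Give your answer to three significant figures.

820 N

Block-and-tackle MA = number of supporting rope parts = 7.
Effort = load / MA = 5740 / 7 = 820 N.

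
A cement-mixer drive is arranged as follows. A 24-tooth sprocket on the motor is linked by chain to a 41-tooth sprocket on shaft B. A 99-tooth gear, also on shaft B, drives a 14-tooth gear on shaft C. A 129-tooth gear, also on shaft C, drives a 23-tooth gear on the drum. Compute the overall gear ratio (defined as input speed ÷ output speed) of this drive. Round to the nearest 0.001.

Each stage contributes driven/driver: chain 41/24 = 1.7083, gear mesh 14/99 = 0.14141, gear mesh 23/129 = 0.17829.
Overall: 1.7083 × 0.14141 × 0.17829 = 0.043073.

0.043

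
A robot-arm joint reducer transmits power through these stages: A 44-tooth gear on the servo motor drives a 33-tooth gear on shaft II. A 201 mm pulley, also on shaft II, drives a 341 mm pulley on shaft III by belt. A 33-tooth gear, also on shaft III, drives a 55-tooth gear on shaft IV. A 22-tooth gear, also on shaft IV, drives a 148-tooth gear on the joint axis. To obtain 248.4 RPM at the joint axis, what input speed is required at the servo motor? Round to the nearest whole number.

Overall ratio R = 0.75 × 1.6965 × 1.6667 × 6.7273 = 14.266.
Required input speed = output speed × R = 248.4 × 14.266 = 3543.7 RPM.

3544 RPM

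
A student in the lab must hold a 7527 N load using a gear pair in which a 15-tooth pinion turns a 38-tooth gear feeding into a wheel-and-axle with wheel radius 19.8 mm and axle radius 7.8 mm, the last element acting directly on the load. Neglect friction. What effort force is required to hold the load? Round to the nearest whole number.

Gear pair MA = 38/15 = 2.5333.
Wheel-and-axle MA = R/r = 19.8/7.8 = 2.5385.
Combined ideal MA = 2.5333 × 2.5385 = 6.4308.
Effort = load / MA = 7527 / 6.4308 = 1170.5 N.

1170 N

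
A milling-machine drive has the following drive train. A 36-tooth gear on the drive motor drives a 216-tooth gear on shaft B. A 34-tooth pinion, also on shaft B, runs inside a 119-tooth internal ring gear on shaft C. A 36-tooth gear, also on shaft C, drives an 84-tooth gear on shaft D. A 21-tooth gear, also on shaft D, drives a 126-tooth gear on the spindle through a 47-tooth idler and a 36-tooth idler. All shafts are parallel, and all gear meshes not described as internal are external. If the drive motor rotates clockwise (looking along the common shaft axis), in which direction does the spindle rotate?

the drive motor → shaft B: external mesh, 1 reversal → CCW.
shaft B → shaft C: internal mesh, same direction → CCW.
shaft C → shaft D: external mesh, 1 reversal → CW.
shaft D → the spindle: driver → idler → idler → driven is 3 external meshes, 3 reversals → CCW.
5 reversals in total — an odd number — so the spindle turns opposite to the drive motor.

anticlockwise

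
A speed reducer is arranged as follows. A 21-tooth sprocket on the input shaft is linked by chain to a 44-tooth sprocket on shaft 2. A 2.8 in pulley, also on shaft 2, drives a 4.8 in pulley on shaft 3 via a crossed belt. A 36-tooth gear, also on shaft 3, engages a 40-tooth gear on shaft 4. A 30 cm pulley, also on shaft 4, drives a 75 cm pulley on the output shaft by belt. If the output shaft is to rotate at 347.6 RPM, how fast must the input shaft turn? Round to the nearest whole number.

Overall ratio R = 2.0952 × 1.7143 × 1.1111 × 2.5 = 9.9773.
Required input speed = output speed × R = 347.6 × 9.9773 = 3468.1 RPM.

3468 RPM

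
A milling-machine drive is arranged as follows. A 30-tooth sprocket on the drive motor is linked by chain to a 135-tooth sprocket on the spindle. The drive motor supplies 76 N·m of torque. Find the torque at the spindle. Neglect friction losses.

342 N·m

chain 135/30 = 4.5 → τ = 76·4.5 = 342 N·m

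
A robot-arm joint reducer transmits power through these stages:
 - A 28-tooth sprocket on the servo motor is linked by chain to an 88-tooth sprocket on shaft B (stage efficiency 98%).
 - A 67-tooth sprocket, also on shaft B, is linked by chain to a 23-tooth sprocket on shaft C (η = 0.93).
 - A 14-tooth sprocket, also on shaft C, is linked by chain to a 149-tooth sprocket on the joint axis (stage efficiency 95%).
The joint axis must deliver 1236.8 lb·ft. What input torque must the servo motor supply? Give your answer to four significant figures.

124.4 lb·ft

Overall ratio R = 3.1429 × 0.34328 × 10.643 = 11.482; overall efficiency η = 0.98 × 0.93 × 0.95 = 0.8658.
Input torque = output torque / (R × η) = 1236.8 / (11.482 × 0.8658) = 124.4 lb·ft.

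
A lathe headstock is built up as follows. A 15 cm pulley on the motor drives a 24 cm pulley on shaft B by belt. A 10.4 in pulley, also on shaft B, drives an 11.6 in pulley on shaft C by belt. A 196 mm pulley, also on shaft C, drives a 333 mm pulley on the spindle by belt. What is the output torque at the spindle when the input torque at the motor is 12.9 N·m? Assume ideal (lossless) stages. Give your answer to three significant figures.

39.1 N·m

After the belt (24/15): 12.9 × 1.6 = 20.64 N·m
After the belt (11.6/10.4): 20.64 × 1.1154 = 23.022 N·m
After the belt (333/196): 23.022 × 1.699 = 39.113 N·m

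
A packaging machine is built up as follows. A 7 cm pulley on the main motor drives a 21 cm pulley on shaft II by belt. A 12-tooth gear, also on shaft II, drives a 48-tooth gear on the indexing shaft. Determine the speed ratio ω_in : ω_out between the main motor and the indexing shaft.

12

Each stage contributes driven/driver: belt 21/7 = 3, gear mesh 48/12 = 4.
Overall: 3 × 4 = 12.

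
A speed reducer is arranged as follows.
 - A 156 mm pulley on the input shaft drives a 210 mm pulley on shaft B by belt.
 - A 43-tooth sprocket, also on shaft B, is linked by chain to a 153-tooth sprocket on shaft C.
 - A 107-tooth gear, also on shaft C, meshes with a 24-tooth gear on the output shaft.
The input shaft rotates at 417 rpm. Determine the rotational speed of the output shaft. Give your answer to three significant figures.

388 rpm

belt 210/156 = 1.3462 → 417/1.3462 = 309.77 rpm
chain 153/43 = 3.5581 → 309.77/3.5581 = 87.06 rpm
gear mesh 24/107 = 0.2243 → 87.06/0.2243 = 388.14 rpm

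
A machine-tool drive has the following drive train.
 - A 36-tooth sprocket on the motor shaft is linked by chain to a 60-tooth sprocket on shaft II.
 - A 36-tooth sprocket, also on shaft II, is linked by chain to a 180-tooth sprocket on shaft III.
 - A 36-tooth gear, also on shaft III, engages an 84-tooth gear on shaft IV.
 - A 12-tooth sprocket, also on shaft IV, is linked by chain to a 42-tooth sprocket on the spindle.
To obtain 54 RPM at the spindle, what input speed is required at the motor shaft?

Overall ratio R = 1.6667 × 5 × 2.3333 × 3.5 = 68.056.
Required input speed = output speed × R = 54 × 68.056 = 3675 RPM.

3675 RPM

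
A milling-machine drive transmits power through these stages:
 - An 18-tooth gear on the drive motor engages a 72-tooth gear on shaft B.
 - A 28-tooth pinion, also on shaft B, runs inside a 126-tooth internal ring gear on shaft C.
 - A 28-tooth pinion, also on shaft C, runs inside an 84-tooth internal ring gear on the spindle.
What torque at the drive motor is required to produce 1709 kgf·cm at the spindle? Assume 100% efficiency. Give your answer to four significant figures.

31.65 kgf·cm

Overall ratio R = 4 × 4.5 × 3 = 54.
Input torque = output torque / R = 1709 / 54 = 31.648 kgf·cm.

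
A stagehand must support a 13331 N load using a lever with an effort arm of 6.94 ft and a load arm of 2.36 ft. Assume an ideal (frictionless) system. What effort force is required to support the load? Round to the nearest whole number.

Lever MA = effort arm / load arm = 6.94/2.36 = 2.9407.
Effort = load / MA = 13331 / 2.9407 = 4533.3 N.

4533 N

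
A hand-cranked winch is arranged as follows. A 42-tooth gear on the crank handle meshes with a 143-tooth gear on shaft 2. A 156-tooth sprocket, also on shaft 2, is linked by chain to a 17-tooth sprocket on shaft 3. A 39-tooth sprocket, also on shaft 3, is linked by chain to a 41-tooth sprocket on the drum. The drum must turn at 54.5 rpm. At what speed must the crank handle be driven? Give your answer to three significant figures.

21.3 rpm

Overall ratio R = 3.4048 × 0.10897 × 1.0513 = 0.39006.
Required input speed = output speed × R = 54.5 × 0.39006 = 21.258 rpm.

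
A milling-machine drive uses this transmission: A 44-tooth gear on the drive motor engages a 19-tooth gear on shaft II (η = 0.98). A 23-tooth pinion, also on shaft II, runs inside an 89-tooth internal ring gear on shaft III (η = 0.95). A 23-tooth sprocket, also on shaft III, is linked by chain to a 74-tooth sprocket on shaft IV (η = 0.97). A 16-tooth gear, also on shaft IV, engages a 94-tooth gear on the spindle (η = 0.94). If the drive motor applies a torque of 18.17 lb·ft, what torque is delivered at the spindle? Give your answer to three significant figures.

487 lb·ft

After the gear mesh (19/44): 18.17 × 0.43182 × 0.98 = 7.6892 lb·ft
After the internal gear (89/23): 7.6892 × 3.8696 × 0.95 = 28.266 lb·ft
After the chain (74/23): 28.266 × 3.2174 × 0.97 = 88.215 lb·ft
After the gear mesh (94/16): 88.215 × 5.875 × 0.94 = 487.17 lb·ft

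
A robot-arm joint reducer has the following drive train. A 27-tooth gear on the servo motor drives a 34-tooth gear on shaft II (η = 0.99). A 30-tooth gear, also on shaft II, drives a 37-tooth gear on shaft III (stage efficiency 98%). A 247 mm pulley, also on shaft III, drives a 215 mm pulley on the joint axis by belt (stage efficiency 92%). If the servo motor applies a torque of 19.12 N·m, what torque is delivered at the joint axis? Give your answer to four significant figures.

23.07 N·m

gear mesh 34/27 = 1.2593 → τ = 19.12·1.2593·0.99 = 23.836 N·m
gear mesh 37/30 = 1.2333 → τ = 23.836·1.2333·0.98 = 28.81 N·m
belt 215/247 = 0.87045 → τ = 28.81·0.87045·0.92 = 23.071 N·m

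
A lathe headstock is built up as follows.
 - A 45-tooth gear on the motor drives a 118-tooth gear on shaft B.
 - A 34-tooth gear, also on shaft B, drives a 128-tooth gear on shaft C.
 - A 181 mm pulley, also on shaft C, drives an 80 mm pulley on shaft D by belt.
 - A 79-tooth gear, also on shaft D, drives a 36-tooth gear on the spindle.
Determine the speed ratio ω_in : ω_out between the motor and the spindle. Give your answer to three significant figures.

Each stage contributes driven/driver: gear mesh 118/45 = 2.6222, gear mesh 128/34 = 3.7647, belt 80/181 = 0.44199, gear mesh 36/79 = 0.4557.
Overall: 2.6222 × 3.7647 × 0.44199 × 0.4557 = 1.9883.

1.99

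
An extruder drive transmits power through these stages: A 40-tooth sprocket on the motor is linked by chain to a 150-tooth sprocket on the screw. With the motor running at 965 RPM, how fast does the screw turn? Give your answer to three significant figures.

257 RPM

chain 150/40 = 3.75 → 965/3.75 = 257.33 RPM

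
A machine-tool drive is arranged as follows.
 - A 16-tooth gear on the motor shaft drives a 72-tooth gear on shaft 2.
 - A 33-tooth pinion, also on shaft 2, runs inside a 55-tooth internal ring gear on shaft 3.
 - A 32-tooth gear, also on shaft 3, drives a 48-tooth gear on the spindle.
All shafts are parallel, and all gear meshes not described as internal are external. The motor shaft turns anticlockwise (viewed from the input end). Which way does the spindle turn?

the motor shaft → shaft 2: external mesh, 1 reversal → CW.
shaft 2 → shaft 3: internal mesh, same direction → CW.
shaft 3 → the spindle: external mesh, 1 reversal → CCW.
2 reversals in total — an even number — so the spindle turns the same way as the motor shaft.

anticlockwise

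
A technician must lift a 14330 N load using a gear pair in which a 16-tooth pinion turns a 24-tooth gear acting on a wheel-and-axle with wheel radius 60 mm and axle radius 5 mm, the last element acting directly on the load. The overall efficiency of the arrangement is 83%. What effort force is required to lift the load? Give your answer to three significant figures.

959 N

Gear pair MA = 24/16 = 1.5.
Wheel-and-axle MA = R/r = 60/5 = 12.
Combined ideal MA = 1.5 × 12 = 18.
Actual MA = 18 × 0.83 = 14.94.
Effort = load / actual MA = 14330 / 14.94 = 959.17 N.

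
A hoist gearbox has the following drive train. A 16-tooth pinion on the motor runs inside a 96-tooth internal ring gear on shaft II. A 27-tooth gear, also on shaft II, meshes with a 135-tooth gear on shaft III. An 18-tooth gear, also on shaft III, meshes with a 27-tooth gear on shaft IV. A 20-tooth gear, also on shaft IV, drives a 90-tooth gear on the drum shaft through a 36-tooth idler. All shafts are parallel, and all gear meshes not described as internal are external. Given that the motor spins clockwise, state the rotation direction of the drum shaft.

the motor → shaft II: internal mesh, same direction → CW.
shaft II → shaft III: external mesh, 1 reversal → CCW.
shaft III → shaft IV: external mesh, 1 reversal → CW.
shaft IV → the drum shaft: driver → idler → driven is 2 external meshes, 2 reversals → CW.
4 reversals in total — an even number — so the drum shaft turns the same way as the motor.

clockwise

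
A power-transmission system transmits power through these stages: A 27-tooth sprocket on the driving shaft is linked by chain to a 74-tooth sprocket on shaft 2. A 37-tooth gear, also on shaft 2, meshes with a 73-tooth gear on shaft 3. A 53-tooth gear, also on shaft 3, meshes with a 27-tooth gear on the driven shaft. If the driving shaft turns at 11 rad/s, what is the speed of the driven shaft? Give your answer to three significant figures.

chain 74/27 = 2.7407 → 11/2.7407 = 4.0135 rad/s
gear mesh 73/37 = 1.973 → 4.0135/1.973 = 2.0342 rad/s
gear mesh 27/53 = 0.50943 → 2.0342/0.50943 = 3.9932 rad/s

3.99 rad/s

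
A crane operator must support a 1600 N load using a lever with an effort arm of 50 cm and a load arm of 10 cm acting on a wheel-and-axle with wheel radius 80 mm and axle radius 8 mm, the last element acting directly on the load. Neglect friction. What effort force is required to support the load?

32 N

Lever MA = effort arm / load arm = 50/10 = 5.
Wheel-and-axle MA = R/r = 80/8 = 10.
Combined ideal MA = 5 × 10 = 50.
Effort = load / MA = 1600 / 50 = 32 N.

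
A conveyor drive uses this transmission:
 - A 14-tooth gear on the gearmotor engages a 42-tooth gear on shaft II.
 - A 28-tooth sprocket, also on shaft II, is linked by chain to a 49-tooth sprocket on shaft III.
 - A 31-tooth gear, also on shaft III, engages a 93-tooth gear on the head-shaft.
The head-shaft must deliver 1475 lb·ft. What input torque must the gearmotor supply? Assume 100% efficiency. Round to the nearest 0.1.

Overall ratio R = 3 × 1.75 × 3 = 15.75.
Input torque = output torque / R = 1475 / 15.75 = 93.651 lb·ft.

93.7 lb·ft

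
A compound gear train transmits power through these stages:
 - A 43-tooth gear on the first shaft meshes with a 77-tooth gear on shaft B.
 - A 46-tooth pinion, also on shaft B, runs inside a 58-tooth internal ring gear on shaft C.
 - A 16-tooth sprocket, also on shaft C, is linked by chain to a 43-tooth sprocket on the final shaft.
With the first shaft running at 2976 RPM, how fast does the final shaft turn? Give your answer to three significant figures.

gear mesh 77/43 = 1.7907 → 2976/1.7907 = 1661.9 RPM
internal gear 58/46 = 1.2609 → 1661.9/1.2609 = 1318.1 RPM
chain 43/16 = 2.6875 → 1318.1/2.6875 = 490.45 RPM

490 RPM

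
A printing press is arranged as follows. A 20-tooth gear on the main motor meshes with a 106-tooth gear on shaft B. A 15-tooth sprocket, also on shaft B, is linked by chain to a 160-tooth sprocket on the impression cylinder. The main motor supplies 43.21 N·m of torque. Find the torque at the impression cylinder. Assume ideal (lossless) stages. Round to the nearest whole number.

2443 N·m

Gear mesh: ratio = 106/20 = 5.3; torque at shaft B = 43.21 × 5.3 = 229.01 N·m.
Chain: ratio = 160/15 = 10.667; torque at the impression cylinder = 229.01 × 10.667 = 2442.8 N·m.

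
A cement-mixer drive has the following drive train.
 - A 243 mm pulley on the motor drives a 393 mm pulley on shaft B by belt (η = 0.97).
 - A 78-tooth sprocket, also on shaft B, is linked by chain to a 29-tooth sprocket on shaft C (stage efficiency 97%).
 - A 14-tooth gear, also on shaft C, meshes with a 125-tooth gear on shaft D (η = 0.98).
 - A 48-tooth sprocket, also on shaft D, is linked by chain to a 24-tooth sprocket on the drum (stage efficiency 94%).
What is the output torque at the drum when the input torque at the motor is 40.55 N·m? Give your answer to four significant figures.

Belt: ratio = 393/243 = 1.6173; torque at shaft B = 40.55 × 1.6173 × 0.97 = 63.613 N·m.
Chain: ratio = 29/78 = 0.37179; torque at shaft C = 63.613 × 0.37179 × 0.97 = 22.942 N·m.
Gear mesh: ratio = 125/14 = 8.9286; torque at shaft D = 22.942 × 8.9286 × 0.98 = 200.74 N·m.
Chain: ratio = 24/48 = 0.5; torque at the drum = 200.74 × 0.5 × 0.94 = 94.347 N·m.

94.35 N·m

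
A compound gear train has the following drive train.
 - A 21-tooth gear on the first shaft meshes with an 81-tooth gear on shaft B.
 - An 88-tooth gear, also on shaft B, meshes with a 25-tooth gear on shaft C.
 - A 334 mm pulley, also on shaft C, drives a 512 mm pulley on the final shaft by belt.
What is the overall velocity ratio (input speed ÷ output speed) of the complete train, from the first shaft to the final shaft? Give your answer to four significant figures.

1.680

Each stage contributes driven/driver: gear mesh 81/21 = 3.8571, gear mesh 25/88 = 0.28409, belt 512/334 = 1.5329.
Overall: 3.8571 × 0.28409 × 1.5329 = 1.6798.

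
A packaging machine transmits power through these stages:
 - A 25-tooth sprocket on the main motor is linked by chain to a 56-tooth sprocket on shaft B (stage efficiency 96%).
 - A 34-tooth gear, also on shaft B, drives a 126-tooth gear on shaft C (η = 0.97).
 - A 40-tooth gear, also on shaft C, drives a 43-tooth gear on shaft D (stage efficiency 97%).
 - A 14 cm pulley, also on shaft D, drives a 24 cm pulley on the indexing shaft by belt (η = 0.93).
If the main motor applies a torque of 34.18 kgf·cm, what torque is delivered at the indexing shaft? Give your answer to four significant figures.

439.2 kgf·cm

chain 56/25 = 2.24 → τ = 34.18·2.24·0.96 = 73.501 kgf·cm
gear mesh 126/34 = 3.7059 → τ = 73.501·3.7059·0.97 = 264.21 kgf·cm
gear mesh 43/40 = 1.075 → τ = 264.21·1.075·0.97 = 275.51 kgf·cm
belt 24/14 = 1.7143 → τ = 275.51·1.7143·0.93 = 439.24 kgf·cm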